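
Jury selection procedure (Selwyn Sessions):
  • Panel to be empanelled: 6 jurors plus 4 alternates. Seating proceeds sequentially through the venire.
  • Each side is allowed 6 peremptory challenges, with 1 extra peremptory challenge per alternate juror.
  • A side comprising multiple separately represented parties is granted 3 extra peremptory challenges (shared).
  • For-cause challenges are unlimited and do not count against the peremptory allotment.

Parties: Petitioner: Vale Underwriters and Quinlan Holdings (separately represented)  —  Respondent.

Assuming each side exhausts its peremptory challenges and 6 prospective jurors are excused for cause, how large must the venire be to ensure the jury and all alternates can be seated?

39

Seats to fill: 6 + 4 alternates = 10.
Peremptories — Petitioner: 6 + 1×4 + 3 = 13; Respondent: 6 + 1×4 = 10; total 23.
For-cause removals: 6.
Minimum venire: 10 + 23 + 6 = 39.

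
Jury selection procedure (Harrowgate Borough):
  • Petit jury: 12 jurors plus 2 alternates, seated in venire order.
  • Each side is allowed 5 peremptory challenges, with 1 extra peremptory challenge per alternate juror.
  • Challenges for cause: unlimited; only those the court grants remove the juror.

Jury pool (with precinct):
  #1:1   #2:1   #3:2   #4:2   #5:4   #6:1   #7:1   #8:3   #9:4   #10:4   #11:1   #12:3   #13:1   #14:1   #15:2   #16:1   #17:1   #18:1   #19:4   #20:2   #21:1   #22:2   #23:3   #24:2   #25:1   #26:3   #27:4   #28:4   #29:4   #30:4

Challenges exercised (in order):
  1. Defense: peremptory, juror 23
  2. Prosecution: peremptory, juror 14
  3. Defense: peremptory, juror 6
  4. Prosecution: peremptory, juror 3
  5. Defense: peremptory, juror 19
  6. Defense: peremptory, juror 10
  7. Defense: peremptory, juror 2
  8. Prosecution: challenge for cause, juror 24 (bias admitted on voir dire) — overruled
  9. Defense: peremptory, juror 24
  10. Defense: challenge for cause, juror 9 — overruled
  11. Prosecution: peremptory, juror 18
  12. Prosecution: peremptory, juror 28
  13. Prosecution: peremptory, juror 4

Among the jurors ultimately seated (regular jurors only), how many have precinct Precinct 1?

Removed: #2, #3, #4, #6, #10, #14, #18, #19, #23, #24, #28.
Seated jurors 1–12: #1, #5, #7, #8, #9, #11, #12, #13, #15, #16, #17, #20 (alternates #21, #22 not counted).
Of those, in Precinct 1: #1, #7, #11, #13, #16, #17 → 6.

6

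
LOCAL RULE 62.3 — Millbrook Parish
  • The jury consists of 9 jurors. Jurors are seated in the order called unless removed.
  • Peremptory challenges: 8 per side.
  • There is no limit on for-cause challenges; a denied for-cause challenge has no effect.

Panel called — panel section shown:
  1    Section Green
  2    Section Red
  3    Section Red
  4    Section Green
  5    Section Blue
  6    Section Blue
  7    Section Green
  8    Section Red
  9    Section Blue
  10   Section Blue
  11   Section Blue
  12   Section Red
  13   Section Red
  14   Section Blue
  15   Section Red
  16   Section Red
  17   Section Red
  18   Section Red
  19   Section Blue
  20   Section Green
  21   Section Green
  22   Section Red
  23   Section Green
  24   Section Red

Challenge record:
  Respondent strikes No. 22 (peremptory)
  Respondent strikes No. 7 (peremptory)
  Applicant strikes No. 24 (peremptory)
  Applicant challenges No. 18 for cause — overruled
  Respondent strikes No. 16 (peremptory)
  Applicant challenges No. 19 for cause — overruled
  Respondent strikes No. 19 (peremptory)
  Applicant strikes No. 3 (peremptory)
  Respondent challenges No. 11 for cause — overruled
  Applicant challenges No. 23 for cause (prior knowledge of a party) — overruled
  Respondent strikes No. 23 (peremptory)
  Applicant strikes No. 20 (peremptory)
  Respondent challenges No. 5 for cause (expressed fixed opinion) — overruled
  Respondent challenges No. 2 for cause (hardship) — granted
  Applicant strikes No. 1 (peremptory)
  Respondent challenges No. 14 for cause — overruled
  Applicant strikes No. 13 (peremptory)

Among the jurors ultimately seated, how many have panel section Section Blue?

Removed: #1, #2, #3, #7, #13, #16, #19, #20, #22, #23, #24.
Seated jurors 1–9: #4, #5, #6, #8, #9, #10, #11, #12, #14.
Of those, in Section Blue: #5, #6, #9, #10, #11, #14 → 6.

6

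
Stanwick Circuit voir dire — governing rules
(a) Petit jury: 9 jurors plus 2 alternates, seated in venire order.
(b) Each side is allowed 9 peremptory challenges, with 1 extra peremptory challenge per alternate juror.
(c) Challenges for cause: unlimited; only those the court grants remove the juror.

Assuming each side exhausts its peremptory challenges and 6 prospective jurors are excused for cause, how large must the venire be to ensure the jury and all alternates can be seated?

39

Seats to fill: 9 + 2 alternates = 11.
Peremptories: 9 + 1×2 = 11 per side × 2 sides = 22.
For-cause removals: 6.
Minimum venire: 11 + 22 + 6 = 39.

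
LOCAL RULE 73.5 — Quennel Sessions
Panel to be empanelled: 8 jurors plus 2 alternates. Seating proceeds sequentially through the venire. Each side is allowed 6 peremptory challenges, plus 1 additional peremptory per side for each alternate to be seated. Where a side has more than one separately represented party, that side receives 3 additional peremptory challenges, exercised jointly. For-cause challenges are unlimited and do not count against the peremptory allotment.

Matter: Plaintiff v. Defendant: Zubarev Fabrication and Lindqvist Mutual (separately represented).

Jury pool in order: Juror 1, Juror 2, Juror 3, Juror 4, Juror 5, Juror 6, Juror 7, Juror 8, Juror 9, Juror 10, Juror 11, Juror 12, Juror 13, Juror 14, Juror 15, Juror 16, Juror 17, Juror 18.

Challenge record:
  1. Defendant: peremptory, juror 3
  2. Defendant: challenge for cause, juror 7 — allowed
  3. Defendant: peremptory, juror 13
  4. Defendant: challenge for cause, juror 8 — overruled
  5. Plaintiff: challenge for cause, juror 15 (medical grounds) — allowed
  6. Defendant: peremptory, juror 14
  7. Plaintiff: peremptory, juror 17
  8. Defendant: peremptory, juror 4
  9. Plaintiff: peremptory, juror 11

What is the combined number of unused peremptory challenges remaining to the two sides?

Plaintiff allotment: 6 base + 1 × 2 alternates = 8. Defendant allotment: 6 base + 1 × 2 alternates + 3 multi-party = 11.
Plaintiff peremptories used: #17, #11 — 2 (the for-cause on #15 doesn't count).
Defendant peremptories used: #3, #13, #14, #4 — 4 (for-cause on #7, #8 don't count).
Remaining: (8 − 2) + (11 − 4) = 13.

13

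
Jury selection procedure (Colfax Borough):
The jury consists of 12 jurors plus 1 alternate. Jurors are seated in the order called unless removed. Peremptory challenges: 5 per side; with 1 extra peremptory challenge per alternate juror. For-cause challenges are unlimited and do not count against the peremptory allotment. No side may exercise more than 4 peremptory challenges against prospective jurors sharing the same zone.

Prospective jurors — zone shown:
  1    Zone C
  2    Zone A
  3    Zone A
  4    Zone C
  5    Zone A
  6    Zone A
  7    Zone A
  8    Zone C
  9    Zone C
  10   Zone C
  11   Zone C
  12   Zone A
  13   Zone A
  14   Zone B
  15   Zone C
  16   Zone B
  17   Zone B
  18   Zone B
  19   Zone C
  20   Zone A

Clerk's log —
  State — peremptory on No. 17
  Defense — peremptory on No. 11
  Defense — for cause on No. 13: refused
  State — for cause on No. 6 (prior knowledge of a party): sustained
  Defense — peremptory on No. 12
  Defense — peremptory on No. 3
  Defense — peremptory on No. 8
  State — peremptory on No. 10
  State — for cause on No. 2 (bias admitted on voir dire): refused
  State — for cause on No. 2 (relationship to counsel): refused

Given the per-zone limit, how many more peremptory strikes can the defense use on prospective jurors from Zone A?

2

Defense peremptories so far: #11, #12, #3, #8 — 4 of 6 used, 2 left overall.
Against Zone A: #12, #3 — 2 used; per-zone cap 4 leaves 2.
Binding limit: min(2, 2) = 2.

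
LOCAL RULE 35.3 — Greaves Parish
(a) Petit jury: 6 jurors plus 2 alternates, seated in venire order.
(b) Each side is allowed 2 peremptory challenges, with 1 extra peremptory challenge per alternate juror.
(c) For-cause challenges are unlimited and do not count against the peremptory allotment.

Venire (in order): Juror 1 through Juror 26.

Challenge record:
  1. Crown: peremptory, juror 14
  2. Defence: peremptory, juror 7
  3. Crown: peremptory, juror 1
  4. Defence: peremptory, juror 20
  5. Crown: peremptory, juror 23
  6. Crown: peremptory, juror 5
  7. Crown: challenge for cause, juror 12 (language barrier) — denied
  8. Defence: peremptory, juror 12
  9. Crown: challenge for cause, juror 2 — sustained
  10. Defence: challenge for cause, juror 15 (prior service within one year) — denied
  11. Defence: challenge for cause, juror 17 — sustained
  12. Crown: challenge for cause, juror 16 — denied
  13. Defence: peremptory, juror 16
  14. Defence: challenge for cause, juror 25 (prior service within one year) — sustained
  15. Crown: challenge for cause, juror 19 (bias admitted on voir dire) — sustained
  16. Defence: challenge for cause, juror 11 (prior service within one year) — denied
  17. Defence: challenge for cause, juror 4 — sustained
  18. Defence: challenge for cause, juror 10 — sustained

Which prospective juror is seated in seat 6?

13

Removed: #1, #2, #4, #5, #7, #10, #12, #14, #16, #17, #19, #20, #23, #25. (#11, #15 stay — for-cause denied.)
Filling seats in venire order through position 6: #3, #6, #8, #9, #11, #13.
So seat 6 is #13.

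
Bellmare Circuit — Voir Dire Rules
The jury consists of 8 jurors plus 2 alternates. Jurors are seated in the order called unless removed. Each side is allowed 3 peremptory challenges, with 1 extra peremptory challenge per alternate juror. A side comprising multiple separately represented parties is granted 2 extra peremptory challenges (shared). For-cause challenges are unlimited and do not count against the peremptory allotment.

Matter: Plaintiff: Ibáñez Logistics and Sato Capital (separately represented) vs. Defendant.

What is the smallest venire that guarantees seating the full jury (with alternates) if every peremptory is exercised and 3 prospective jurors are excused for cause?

Seats to fill: 8 + 2 alternates = 10.
Peremptories — Plaintiff: 3 + 1×2 + 2 = 7; Defendant: 3 + 1×2 = 5; total 12.
For-cause removals: 3.
Minimum venire: 10 + 12 + 3 = 25.

25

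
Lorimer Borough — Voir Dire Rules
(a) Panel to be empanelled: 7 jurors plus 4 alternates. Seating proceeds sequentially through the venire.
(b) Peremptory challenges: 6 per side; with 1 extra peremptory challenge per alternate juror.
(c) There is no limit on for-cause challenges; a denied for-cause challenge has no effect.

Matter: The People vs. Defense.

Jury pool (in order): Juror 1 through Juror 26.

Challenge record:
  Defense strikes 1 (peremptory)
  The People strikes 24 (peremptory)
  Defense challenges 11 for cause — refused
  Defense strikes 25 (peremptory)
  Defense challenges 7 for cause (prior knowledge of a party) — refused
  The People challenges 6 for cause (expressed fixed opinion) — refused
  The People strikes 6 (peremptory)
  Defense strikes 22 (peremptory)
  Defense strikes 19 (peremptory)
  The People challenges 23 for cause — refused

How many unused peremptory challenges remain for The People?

8

The People allotment: 6 base + 1 × 4 alternates = 10.
The People peremptories used: #24, #6 — 2 (for-cause on #6, #23 don't count).
Remaining: 10 − 2 = 8.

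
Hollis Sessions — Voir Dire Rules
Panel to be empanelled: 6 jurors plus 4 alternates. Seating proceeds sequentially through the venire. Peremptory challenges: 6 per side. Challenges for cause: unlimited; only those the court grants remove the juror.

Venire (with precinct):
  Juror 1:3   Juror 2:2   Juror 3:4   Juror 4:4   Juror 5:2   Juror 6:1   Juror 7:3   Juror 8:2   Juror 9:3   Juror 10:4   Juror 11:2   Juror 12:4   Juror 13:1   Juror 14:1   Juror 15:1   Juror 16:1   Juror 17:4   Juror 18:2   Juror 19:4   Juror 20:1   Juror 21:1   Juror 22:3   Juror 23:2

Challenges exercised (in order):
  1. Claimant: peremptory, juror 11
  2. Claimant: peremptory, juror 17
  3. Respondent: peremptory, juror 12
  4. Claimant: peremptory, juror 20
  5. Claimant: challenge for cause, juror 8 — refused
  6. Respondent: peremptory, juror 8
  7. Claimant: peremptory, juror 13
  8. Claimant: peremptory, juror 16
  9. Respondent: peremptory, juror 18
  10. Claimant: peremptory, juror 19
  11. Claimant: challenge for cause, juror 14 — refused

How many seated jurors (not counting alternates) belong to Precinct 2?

Removed: #8, #11, #12, #13, #16, #17, #18, #19, #20.
Seated jurors 1–6: #1, #2, #3, #4, #5, #6 (alternates #7, #9, #10, #14 not counted).
Of those, in Precinct 2: #2, #5 → 2.

2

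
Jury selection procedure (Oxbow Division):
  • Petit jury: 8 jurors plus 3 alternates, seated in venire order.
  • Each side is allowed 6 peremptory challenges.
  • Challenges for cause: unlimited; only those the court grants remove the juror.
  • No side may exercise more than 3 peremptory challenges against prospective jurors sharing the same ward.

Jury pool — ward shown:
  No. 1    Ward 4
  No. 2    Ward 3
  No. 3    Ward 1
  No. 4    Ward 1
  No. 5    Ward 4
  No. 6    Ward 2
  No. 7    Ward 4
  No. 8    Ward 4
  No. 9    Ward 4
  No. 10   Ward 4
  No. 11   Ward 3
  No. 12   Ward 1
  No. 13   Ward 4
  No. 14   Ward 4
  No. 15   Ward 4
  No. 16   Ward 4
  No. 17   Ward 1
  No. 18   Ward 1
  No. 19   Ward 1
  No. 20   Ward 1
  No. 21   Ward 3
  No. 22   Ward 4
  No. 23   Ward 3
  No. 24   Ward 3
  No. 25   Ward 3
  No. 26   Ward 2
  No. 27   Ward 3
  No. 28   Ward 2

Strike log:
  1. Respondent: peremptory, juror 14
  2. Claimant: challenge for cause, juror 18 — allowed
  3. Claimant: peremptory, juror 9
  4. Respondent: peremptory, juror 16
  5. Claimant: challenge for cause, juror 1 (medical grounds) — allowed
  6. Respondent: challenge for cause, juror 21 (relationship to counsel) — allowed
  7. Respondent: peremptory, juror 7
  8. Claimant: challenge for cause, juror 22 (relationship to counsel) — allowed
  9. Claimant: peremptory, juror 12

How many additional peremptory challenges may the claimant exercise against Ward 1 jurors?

Claimant peremptories so far: #9, #12 — 2 of 6 used, 4 left overall.
Against Ward 1: #12 — 1 used; per-ward cap 3 leaves 2.
Binding limit: min(4, 2) = 2.

2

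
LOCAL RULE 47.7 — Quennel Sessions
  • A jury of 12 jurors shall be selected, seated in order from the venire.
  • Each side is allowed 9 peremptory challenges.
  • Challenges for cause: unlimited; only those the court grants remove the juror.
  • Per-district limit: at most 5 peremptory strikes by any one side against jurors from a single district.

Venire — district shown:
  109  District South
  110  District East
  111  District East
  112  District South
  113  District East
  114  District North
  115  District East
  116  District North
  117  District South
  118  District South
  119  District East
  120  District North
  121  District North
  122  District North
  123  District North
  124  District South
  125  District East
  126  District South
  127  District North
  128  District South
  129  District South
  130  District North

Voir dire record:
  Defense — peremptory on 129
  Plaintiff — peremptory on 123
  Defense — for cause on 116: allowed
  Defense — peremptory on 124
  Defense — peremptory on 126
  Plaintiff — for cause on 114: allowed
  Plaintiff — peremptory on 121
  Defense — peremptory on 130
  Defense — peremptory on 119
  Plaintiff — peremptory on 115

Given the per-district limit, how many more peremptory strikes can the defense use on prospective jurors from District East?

Defense peremptories so far: #129, #124, #126, #130, #119 — 5 of 9 used, 4 left overall.
Against District East: #119 — 1 used; per-district cap 5 leaves 4.
Binding limit: min(4, 4) = 4.

4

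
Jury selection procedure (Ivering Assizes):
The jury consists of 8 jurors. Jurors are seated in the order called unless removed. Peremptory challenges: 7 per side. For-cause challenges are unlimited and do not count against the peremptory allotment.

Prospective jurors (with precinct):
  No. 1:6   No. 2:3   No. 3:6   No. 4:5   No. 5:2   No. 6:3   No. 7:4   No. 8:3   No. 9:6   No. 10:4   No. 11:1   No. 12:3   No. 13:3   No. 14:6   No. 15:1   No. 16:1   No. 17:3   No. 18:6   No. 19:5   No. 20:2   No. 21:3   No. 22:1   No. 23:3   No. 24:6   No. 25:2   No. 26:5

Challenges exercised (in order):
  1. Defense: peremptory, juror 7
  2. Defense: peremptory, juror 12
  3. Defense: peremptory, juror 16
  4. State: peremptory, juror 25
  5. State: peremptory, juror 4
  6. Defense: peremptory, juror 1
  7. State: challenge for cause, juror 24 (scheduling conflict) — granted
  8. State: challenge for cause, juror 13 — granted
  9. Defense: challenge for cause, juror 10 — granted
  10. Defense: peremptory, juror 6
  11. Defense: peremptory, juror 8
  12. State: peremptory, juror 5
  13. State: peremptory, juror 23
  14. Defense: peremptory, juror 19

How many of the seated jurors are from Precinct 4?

0

Removed: #1, #4, #5, #6, #7, #8, #10, #12, #13, #16, #19, #23, #24, #25.
Seated jurors 1–8: #2, #3, #9, #11, #14, #15, #17, #18.
None of those are in Precinct 4 → 0.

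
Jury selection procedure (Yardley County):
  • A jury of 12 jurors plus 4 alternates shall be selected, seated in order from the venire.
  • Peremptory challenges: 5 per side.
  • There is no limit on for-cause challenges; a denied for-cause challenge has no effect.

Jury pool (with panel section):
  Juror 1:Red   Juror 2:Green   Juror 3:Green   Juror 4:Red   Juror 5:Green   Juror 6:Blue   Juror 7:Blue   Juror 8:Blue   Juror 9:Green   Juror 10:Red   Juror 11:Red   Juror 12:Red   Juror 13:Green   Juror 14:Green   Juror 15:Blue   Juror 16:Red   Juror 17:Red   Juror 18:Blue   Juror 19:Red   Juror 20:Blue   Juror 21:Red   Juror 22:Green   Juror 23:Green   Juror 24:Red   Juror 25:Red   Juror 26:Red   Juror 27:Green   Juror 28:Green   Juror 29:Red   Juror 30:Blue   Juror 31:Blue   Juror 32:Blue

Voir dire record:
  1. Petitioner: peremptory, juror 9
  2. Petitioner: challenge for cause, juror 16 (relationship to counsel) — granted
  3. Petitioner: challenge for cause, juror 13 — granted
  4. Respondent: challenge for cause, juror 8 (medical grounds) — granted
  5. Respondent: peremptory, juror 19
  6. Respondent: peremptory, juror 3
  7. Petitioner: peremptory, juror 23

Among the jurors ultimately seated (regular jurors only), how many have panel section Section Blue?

3

Removed: #3, #8, #9, #13, #16, #19, #23.
Seated jurors 1–12: #1, #2, #4, #5, #6, #7, #10, #11, #12, #14, #15, #17 (alternates #18, #20, #21, #22 not counted).
Of those, in Section Blue: #6, #7, #15 → 3.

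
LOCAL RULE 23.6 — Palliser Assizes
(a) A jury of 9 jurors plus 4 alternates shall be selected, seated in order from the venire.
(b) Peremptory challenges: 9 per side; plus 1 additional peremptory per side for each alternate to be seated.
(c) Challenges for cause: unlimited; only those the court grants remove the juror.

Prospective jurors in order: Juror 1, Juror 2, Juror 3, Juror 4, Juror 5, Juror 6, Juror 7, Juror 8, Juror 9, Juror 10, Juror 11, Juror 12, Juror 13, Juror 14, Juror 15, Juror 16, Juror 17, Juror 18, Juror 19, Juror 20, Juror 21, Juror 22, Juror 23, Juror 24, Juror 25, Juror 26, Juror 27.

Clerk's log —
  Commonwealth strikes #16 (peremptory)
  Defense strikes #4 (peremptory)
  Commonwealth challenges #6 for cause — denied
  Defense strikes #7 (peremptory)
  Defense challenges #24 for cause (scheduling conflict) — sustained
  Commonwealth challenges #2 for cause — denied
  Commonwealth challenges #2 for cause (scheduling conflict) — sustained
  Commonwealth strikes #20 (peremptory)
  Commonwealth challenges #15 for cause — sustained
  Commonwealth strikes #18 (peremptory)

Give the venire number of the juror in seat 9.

Removed: #2, #4, #7, #15, #16, #18, #20, #24. (#6 stays — for-cause denied.)
Seating in order: seats 1–9 → #1, #3, #5, #6, #8, #9, #10, #11, #12; alternates → #13, #14, #17, #19.
So seat 9 is #12.

12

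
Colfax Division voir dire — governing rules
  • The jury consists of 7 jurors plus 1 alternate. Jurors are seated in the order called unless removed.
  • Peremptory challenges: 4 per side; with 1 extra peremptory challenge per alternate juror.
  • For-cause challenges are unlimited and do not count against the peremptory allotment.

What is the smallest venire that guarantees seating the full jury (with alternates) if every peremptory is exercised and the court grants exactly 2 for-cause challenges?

20

Seats to fill: 7 + 1 alternates = 8.
Peremptories: 4 + 1×1 = 5 per side × 2 sides = 10.
For-cause removals: 2.
Minimum venire: 8 + 10 + 2 = 20.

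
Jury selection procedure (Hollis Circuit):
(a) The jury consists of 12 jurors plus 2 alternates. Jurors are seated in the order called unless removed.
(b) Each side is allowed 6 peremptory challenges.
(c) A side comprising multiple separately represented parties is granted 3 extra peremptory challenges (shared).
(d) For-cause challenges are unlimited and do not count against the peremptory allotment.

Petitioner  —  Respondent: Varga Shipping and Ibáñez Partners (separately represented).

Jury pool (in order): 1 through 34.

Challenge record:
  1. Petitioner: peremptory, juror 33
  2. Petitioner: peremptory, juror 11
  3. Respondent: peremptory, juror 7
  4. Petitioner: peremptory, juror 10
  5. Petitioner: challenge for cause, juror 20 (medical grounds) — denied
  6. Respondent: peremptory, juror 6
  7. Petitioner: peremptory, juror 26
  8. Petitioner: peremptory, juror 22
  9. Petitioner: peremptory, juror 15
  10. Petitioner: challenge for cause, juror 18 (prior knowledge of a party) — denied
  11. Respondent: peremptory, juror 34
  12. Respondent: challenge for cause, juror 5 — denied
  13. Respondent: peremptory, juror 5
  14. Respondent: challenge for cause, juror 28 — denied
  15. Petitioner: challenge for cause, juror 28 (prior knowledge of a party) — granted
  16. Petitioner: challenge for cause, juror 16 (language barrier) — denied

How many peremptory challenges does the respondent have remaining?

5

Respondent allotment: 6 base + 3 multi-party = 9.
Respondent peremptories used: #7, #6, #34, #5 — 4 (for-cause on #5, #28 don't count).
Remaining: 9 − 4 = 5.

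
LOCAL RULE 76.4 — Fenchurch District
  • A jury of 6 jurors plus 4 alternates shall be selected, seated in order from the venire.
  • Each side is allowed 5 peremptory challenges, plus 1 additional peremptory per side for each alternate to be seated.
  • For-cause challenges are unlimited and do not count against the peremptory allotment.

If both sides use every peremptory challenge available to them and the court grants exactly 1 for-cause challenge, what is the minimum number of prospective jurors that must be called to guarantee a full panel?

Seats to fill: 6 + 4 alternates = 10.
Peremptories: 5 + 1×4 = 9 per side × 2 sides = 18.
For-cause removals: 1.
Minimum venire: 10 + 18 + 1 = 29.

29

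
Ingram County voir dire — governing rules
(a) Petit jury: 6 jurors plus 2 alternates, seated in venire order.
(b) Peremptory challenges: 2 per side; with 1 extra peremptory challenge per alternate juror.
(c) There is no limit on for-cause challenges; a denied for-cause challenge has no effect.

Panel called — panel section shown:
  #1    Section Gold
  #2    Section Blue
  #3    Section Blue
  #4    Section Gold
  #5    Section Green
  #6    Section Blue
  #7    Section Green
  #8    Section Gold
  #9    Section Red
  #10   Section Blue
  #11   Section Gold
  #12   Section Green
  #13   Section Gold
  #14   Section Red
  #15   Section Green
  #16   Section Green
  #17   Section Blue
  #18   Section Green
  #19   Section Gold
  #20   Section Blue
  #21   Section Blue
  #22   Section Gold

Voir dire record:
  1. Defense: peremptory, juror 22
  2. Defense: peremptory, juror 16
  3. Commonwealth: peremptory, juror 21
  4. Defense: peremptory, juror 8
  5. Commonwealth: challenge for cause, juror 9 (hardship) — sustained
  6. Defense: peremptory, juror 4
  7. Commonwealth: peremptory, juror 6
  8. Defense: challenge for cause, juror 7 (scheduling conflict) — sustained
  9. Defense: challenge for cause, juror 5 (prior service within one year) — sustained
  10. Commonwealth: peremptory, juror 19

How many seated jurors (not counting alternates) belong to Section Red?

0

Removed: #4, #5, #6, #7, #8, #9, #16, #19, #21, #22.
Seated jurors 1–6: #1, #2, #3, #10, #11, #12 (alternates #13, #14 not counted).
None of those are in Section Red → 0.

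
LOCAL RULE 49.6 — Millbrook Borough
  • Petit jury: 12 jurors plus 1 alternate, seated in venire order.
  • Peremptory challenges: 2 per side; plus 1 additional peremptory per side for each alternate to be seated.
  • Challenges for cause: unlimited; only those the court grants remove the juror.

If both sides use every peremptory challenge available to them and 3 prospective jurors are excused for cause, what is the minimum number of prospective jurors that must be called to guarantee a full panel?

Seats to fill: 12 + 1 alternates = 13.
Peremptories: 2 + 1×1 = 3 per side × 2 sides = 6.
For-cause removals: 3.
Minimum venire: 13 + 6 + 3 = 22.

22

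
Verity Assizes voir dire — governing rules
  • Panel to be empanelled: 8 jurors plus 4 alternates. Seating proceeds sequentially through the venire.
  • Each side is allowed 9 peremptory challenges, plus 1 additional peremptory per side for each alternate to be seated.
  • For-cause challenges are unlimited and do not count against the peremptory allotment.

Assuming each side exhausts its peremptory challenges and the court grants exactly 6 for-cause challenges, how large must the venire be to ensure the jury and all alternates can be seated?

44

Seats to fill: 8 + 4 alternates = 12.
Peremptories: 9 + 1×4 = 13 per side × 2 sides = 26.
For-cause removals: 6.
Minimum venire: 12 + 26 + 6 = 44.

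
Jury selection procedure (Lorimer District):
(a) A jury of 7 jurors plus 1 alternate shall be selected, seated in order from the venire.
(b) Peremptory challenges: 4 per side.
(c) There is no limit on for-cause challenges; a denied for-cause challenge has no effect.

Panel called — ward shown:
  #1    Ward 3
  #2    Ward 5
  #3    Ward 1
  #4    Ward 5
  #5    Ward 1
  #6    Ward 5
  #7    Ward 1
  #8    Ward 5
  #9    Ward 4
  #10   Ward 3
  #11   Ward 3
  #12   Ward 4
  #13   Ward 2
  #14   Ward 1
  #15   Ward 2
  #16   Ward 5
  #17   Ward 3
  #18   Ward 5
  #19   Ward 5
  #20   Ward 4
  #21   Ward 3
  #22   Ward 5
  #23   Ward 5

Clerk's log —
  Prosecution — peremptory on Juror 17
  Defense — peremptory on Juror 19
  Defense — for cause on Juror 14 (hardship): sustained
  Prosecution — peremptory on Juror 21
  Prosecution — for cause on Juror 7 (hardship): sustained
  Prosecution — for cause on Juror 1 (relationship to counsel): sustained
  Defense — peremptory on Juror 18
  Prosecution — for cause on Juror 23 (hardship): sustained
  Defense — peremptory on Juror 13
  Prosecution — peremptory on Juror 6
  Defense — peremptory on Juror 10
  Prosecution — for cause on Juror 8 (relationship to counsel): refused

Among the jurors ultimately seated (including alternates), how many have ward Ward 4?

Removed: #1, #6, #7, #10, #13, #14, #17, #18, #19, #21, #23.
Seated (8 incl. alternates): #2, #3, #4, #5, #8, #9, #11, #12.
Of those, in Ward 4: #9, #12 → 2.

2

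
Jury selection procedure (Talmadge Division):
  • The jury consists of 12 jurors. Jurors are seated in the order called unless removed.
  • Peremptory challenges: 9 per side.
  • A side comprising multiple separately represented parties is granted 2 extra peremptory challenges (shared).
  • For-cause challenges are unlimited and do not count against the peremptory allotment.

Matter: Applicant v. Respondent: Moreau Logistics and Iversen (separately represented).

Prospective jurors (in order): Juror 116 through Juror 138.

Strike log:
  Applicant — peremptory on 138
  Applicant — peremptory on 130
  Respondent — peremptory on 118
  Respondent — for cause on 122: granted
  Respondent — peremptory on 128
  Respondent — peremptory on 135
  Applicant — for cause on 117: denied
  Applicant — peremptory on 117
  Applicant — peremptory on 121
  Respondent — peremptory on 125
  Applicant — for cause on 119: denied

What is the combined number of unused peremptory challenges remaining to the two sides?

Applicant allotment: 9. Respondent allotment: 9 base + 2 multi-party = 11.
Applicant peremptories used: #138, #130, #117, #121 — 4 (for-cause on #117, #119 don't count).
Respondent peremptories used: #118, #128, #135, #125 — 4 (the for-cause on #122 doesn't count).
Remaining: (9 − 4) + (11 − 4) = 12.

12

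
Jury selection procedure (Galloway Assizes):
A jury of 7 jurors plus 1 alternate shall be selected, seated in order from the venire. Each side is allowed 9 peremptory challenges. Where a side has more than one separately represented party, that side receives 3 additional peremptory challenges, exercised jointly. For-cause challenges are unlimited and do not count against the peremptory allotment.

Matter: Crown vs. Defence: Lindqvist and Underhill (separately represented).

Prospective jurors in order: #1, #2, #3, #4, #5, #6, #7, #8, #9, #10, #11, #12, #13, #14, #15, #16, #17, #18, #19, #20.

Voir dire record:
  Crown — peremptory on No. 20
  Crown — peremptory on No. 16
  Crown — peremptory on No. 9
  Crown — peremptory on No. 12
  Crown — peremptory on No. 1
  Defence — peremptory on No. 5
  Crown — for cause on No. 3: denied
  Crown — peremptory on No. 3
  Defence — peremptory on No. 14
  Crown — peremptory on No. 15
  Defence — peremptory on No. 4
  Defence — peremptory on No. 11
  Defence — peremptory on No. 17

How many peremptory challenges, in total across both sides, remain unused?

9

Crown allotment: 9. Defence allotment: 9 base + 3 multi-party = 12.
Crown peremptories used: #20, #16, #9, #12, #1, #3, #15 — 7 (the for-cause on #3 doesn't count).
Defence peremptories used: #5, #14, #4, #11, #17 — 5.
Remaining: (9 − 7) + (12 − 5) = 9.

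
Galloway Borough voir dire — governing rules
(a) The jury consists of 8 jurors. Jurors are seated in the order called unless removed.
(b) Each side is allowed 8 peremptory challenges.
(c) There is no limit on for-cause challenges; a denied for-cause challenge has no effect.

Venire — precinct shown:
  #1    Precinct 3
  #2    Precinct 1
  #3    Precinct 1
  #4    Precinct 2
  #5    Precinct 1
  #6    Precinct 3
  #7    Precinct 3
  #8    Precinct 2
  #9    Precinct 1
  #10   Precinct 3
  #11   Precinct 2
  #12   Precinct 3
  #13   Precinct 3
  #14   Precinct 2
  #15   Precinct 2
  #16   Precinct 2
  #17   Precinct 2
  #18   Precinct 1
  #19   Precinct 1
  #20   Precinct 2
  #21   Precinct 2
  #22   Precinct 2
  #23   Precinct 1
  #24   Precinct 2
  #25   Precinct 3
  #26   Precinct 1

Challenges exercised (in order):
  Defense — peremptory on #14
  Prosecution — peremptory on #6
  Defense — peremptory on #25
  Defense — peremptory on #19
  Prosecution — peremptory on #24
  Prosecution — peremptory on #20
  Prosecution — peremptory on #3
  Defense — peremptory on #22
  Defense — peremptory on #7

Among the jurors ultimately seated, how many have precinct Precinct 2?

3

Removed: #3, #6, #7, #14, #19, #20, #22, #24, #25.
Seated jurors 1–8: #1, #2, #4, #5, #8, #9, #10, #11.
Of those, in Precinct 2: #4, #8, #11 → 3.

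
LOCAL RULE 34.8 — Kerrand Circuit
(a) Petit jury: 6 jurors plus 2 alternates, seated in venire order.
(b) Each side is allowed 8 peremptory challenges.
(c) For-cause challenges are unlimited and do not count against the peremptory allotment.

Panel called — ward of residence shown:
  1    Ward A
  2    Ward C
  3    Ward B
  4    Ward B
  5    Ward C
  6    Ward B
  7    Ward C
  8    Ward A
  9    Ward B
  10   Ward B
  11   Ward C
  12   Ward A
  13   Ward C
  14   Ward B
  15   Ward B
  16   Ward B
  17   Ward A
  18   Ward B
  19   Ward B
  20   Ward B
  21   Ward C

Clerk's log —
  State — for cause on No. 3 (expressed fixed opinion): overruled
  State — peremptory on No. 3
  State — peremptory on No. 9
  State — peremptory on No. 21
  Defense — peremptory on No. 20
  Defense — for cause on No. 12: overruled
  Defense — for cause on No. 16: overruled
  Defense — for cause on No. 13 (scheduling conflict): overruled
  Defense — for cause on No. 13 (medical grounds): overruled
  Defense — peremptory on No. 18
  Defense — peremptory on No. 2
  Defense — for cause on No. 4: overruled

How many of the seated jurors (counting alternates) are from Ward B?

Removed: #2, #3, #9, #18, #20, #21.
Seated (8 incl. alternates): #1, #4, #5, #6, #7, #8, #10, #11.
Of those, in Ward B: #4, #6, #10 → 3.

3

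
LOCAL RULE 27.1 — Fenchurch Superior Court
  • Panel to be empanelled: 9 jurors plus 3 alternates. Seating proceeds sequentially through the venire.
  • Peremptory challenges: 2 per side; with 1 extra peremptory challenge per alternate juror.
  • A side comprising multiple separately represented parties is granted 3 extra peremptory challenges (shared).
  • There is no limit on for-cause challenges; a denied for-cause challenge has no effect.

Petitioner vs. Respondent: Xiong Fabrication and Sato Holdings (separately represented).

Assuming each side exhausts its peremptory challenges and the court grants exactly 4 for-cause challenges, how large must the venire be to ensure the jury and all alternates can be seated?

29

Seats to fill: 9 + 3 alternates = 12.
Peremptories — Petitioner: 2 + 1×3 = 5; Respondent: 2 + 1×3 + 3 = 8; total 13.
For-cause removals: 4.
Minimum venire: 12 + 13 + 4 = 29.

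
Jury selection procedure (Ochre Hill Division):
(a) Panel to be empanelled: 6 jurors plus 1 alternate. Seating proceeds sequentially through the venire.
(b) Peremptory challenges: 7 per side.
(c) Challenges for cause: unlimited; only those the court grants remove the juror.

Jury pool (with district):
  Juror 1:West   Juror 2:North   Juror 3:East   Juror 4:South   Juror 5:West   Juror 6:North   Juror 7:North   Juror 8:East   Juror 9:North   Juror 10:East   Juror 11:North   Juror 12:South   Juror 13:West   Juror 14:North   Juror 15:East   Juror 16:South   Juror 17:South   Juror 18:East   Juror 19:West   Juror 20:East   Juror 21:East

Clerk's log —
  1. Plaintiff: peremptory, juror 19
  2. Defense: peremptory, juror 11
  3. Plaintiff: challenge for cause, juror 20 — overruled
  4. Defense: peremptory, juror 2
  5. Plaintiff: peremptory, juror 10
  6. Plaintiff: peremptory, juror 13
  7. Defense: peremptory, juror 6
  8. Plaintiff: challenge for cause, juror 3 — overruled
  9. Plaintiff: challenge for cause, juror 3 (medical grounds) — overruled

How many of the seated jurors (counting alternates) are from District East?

2

Removed: #2, #6, #10, #11, #13, #19.
Seated (7 incl. alternates): #1, #3, #4, #5, #7, #8, #9.
Of those, in District East: #3, #8 → 2.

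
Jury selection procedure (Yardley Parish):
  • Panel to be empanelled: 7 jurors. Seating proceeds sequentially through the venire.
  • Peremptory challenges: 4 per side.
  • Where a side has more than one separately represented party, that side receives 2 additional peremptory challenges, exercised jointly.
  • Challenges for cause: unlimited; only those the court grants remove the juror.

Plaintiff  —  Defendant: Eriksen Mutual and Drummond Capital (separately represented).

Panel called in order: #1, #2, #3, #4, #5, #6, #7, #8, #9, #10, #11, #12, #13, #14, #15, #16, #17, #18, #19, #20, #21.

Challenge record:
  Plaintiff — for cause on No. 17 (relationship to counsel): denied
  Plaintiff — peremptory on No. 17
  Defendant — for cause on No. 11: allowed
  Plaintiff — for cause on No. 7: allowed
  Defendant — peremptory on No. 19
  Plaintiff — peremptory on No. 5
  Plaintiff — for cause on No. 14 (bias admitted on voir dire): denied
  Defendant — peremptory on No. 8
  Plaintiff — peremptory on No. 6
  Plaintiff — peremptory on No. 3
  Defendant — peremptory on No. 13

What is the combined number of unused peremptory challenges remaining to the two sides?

Plaintiff allotment: 4. Defendant allotment: 4 base + 2 multi-party = 6.
Plaintiff peremptories used: #17, #5, #6, #3 — 4 (for-cause on #17, #7, #14 don't count).
Defendant peremptories used: #19, #8, #13 — 3 (the for-cause on #11 doesn't count).
Remaining: (4 − 4) + (6 − 3) = 3.

3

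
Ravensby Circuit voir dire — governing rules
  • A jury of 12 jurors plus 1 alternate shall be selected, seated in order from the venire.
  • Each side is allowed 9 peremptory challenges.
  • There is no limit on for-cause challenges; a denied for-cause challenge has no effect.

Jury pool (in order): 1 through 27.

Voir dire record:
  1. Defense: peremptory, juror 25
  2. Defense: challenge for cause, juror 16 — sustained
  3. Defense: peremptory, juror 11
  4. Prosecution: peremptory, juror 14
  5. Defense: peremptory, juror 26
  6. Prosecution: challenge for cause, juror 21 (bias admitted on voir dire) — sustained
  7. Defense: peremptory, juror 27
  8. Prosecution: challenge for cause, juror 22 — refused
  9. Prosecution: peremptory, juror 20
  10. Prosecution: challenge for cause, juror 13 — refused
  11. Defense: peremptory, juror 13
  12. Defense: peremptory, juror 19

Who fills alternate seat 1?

17

Removed: #11, #13, #14, #16, #19, #20, #21, #25, #26, #27. (#22 stays — for-cause denied.)
Filling seats in venire order through position 13: #1, #2, #3, #4, #5, #6, #7, #8, #9, #10, #12, #15, #17.
So alternate 1 is #17.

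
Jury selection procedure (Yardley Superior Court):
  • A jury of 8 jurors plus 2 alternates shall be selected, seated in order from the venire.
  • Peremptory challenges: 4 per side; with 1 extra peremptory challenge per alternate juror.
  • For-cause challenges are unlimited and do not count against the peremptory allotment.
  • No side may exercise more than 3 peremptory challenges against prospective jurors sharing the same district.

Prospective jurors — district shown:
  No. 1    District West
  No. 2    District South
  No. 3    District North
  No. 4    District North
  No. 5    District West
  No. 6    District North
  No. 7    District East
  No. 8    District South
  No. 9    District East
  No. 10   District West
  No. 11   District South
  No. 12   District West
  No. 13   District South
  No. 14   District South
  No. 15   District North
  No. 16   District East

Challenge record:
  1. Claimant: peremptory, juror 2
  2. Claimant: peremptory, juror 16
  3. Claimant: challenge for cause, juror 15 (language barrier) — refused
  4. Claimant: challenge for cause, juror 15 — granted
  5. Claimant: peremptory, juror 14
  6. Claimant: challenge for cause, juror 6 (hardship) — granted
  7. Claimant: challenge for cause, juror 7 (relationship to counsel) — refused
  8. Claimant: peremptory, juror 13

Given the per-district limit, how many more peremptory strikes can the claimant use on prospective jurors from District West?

Claimant peremptories so far: #2, #16, #14, #13 — 4 of 6 used, 2 left overall.
Against District West: none yet — per-district cap 3 leaves 3.
Binding limit: min(2, 3) = 2.

2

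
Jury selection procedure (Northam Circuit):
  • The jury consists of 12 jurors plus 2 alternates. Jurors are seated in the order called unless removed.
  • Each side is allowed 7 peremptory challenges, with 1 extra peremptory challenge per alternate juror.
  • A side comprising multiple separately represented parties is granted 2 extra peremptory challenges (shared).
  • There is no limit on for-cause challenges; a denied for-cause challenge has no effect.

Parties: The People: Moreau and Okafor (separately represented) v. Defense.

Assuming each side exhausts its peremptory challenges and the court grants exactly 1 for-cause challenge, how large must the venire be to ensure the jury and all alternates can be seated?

Seats to fill: 12 + 2 alternates = 14.
Peremptories — The People: 7 + 1×2 + 2 = 11; Defense: 7 + 1×2 = 9; total 20.
For-cause removals: 1.
Minimum venire: 14 + 20 + 1 = 35.

35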